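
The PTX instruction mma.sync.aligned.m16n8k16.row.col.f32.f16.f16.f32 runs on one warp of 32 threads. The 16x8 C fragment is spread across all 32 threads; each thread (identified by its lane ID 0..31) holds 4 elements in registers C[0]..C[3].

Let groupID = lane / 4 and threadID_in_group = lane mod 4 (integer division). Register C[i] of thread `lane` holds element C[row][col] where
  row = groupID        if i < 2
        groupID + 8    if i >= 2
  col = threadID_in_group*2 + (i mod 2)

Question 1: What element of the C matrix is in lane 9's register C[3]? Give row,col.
10,3

lane 9: G=2 (9/4), T=1 (9%4)
i=3: r=2+8=10, c=1*2+1=3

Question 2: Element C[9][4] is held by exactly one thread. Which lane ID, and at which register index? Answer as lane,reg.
r=9->g=1,rb=1  c=4->t=2,b0=0
L=1*4+2=6  i=1*2+0=2

6,2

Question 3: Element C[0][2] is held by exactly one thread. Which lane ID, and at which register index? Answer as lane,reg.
1,0

r=0⇒gr=0,Rb=0  c=2⇒th=1,odd=0
L=0*4+1=1  i=0*2+0=0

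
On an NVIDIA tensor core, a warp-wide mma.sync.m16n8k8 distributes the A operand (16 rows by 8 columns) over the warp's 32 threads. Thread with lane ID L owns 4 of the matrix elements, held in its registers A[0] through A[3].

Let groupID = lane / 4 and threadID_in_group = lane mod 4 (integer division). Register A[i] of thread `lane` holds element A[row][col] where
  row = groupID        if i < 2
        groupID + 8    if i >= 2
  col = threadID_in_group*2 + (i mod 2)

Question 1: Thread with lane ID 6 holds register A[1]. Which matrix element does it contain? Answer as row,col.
lane 6: g=1 (6/4), t=2 (6%4)
i=1: r=1+0=1, c=2*2+1=5

1,5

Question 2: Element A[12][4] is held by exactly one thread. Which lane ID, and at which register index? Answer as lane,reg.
r:12=>grp=4,rB=1  c:4=>tig=2,lo=0
L=4*4+2=18  i=1*2+0=2

18,2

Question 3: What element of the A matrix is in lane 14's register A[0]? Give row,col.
14: grp=3,tig=2
[0] (3+0,2*2+0) = (3,4)

3,4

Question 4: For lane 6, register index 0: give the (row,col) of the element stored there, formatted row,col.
1,4

lane 6→6/4=1, 6 mod 4=2
i=0  r:1+0→1  c:2·2+0→4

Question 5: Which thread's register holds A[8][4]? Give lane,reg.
2,2

r:8=>grp=0,rB=1  c:4=>tig=2,lo=0
L=0*4+2=2  i=1*2+0=2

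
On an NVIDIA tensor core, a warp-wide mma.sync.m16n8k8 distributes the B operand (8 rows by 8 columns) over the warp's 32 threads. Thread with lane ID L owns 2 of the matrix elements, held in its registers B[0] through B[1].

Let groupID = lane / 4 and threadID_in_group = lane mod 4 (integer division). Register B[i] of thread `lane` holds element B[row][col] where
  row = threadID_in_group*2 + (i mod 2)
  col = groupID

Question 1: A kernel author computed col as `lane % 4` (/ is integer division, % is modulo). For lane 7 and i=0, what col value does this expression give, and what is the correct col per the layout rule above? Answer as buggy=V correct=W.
`lane % 4`[7,0]->3
L=7->g=7>>2=1, t=7&3=3
[0]->row 3·2+0=6  col g=1
col: 3 vs 1

buggy=3 correct=1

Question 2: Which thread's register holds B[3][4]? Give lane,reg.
c=4->g=4  r=3->t=1,b0=1
L=4*4+1=17  i=1=1

17,1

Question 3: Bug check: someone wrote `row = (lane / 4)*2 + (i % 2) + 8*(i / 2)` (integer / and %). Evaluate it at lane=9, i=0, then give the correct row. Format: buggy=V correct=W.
`(lane / 4)*2 + (i % 2) + 8*(i / 2)`[9,0]⇒4
lane 9⇒9/4=2, 9 mod 4=1
i=0  r:2·1+0⇒2  c:2
row: 4 vs 2

buggy=4 correct=2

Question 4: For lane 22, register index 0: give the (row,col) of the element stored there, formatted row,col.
4,5

lane 22: gr=5 (22/4), th=2 (22%4)
i=0: r=2*2+0=4, c=gr=5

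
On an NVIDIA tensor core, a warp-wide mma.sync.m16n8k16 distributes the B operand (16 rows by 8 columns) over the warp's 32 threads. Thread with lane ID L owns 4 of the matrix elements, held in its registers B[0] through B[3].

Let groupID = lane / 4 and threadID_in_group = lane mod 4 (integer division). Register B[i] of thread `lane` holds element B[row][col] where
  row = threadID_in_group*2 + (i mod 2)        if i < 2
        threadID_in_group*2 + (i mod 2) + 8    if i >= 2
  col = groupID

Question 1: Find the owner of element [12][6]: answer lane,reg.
26,2

c=6⇒gr=6  r=12⇒Rb=1,th=2,odd=0
L=6*4+2=26  i=1*2+0=2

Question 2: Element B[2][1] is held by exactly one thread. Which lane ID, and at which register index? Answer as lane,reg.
5,0

c=1->g=1  r=2->rb=0,t=1,b0=0
L=1*4+1=5  i=0*2+0=0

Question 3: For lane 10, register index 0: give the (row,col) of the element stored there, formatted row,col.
4,2

10: gr=2,th=2
[0] (2*2+0+0,2) = (4,2)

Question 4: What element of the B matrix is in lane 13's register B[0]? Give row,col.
lane 13->13/4=3, 13 mod 4=1
i=0  r:2·1+0+0->2  c:3

2,3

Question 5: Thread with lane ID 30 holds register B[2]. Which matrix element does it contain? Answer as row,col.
12,7

L=30⇒gr=30>>2=7, th=30&3=2
[2]⇒row 2·2+0+8=12  col gr=7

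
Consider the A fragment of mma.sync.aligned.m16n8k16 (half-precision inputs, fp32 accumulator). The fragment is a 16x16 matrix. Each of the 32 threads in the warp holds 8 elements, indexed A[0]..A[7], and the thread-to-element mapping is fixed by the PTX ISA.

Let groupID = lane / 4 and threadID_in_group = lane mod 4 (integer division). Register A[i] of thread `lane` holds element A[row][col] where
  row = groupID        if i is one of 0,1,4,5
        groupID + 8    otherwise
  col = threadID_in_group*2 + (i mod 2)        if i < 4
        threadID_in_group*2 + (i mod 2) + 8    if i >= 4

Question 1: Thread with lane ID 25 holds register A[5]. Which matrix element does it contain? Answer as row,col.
lane 25->25/4=6, 25 mod 4=1
i=5  r:6+0->6  c:2·1+1+8->11

6,11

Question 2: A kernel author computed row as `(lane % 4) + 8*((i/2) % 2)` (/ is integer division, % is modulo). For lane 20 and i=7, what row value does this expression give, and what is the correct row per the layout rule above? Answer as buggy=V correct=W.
`(lane % 4) + 8*((i/2) % 2)`[20,7]→8
lane 20→20/4=5, 20 mod 4=0
i=7  r:5+8→13  c:2·0+1+8→9
row: 8 vs 13

buggy=8 correct=13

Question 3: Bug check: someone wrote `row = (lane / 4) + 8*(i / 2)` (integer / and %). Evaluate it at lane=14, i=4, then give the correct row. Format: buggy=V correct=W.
buggy=19 correct=3

`(lane / 4) + 8*(i / 2)`[14,4]->19
lane 14: g=3 (14/4), t=2 (14%4)
i=4: r=3+0=3, c=2*2+0+8=12
row: 19 vs 3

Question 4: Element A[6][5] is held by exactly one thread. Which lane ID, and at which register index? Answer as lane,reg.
26,1

r=6→G=6,rhi=0  c=5→chi=0,T=2,p=1
L=6*4+2=26  i=0*4+0*2+1=1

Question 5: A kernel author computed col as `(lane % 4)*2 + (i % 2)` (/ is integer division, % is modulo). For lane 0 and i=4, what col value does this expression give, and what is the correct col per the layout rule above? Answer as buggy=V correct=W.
`(lane % 4)*2 + (i % 2)`[0,4]=>0
L=0=>grp=0>>2=0, tig=0&3=0
[4]=>row 0+0=0  col 0·2+0+8=8
col: 0 vs 8

buggy=0 correct=8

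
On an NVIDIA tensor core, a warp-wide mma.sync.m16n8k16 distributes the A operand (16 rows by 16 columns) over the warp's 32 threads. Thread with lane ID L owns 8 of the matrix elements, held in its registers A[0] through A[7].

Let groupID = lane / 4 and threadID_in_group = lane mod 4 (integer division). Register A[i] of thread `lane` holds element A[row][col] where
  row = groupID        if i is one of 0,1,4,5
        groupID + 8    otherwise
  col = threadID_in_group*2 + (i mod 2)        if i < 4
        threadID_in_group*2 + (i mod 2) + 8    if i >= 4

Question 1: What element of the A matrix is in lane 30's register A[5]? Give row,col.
7,13

L=30⇒gr=30>>2=7, th=30&3=2
[5]⇒row 7+0=7  col 2·2+1+8=13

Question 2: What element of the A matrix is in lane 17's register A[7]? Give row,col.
12,11

L=17->g=17>>2=4, t=17&3=1
[7]->row 4+8=12  col 1·2+1+8=11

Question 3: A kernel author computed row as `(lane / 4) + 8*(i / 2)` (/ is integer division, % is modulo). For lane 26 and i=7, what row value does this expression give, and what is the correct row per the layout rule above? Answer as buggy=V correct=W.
buggy=30 correct=14

`(lane / 4) + 8*(i / 2)`[26,7]->30
26: gid=6,tid=2
[7] (6+8,2*2+1+8) = (14,13)
row: 30 vs 14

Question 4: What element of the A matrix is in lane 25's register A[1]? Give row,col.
lane 25=>25/4=6, 25 mod 4=1
i=1  r:6+0=>6  c:2·1+1+0=>3

6,3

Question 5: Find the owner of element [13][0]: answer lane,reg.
20,2

r: 13->gid=5,r8=1  c: 0->c8=0,tid=0,i&1=0
L=5*4+0=20  i=0*4+1*2+0=2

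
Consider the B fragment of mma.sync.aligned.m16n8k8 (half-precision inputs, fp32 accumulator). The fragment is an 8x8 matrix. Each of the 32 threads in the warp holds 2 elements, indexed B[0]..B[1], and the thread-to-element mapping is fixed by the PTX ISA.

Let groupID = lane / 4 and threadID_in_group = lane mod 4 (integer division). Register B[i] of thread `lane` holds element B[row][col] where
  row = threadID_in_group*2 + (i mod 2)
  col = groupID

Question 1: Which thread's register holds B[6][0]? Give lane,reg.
c=0->g=0  r=6->t=3,b0=0
L=0*4+3=3  i=0=0

3,0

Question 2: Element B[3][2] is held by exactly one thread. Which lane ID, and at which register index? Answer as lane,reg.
c:2=>grp=2  r:3=>tig=1,lo=1
L=2*4+1=9  i=1=1

9,1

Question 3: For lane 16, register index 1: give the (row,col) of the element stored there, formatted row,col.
lane 16→16/4=4, 16 mod 4=0
i=1  r:2·0+1→1  c:4

1,4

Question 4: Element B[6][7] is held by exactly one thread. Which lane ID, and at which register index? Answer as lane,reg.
31,0

c:7=>grp=7  r:6=>tig=3,lo=0
L=7*4+3=31  i=0=0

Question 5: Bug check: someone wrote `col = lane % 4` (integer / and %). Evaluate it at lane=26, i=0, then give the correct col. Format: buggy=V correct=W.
buggy=2 correct=6

`lane % 4`[26,0]→2
lane 26: G=6 (26/4), T=2 (26%4)
i=0: r=2*2+0=4, c=G=6
col: 2 vs 6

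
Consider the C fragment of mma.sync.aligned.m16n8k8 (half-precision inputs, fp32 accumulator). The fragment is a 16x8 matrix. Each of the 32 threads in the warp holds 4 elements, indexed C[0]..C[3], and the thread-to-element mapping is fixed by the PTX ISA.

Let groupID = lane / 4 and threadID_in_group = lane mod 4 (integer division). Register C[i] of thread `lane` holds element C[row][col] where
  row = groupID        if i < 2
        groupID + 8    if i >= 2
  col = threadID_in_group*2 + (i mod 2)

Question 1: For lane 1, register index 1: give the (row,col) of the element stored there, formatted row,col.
0,3

lane 1=>1/4=0, 1 mod 4=1
i=1  r:0+0=>0  c:2·1+1=>3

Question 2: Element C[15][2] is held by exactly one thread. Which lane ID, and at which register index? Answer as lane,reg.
29,2

r=15->g=7,rb=1  c=2->t=1,b0=0
L=7*4+1=29  i=1*2+0=2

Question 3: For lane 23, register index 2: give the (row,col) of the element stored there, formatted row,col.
13,6

L=23->gid=23>>2=5, tid=23&3=3
[2]->row 5+8=13  col 3·2+0=6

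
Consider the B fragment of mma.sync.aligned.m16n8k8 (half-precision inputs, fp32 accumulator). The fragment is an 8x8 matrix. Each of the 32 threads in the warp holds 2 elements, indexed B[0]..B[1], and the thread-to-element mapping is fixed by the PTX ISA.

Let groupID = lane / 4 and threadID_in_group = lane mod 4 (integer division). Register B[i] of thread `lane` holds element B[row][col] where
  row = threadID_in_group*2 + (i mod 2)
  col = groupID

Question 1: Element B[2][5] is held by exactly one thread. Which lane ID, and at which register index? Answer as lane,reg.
21,0

c=5→G=5  r=2→T=1,p=0
L=5*4+1=21  i=0=0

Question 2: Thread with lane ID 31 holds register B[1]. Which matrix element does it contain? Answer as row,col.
lane 31: gr=7 (31/4), th=3 (31%4)
i=1: r=3*2+1=7, c=gr=7

7,7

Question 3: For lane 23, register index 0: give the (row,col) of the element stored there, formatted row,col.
lane 23: G=5 (23/4), T=3 (23%4)
i=0: r=3*2+0=6, c=G=5

6,5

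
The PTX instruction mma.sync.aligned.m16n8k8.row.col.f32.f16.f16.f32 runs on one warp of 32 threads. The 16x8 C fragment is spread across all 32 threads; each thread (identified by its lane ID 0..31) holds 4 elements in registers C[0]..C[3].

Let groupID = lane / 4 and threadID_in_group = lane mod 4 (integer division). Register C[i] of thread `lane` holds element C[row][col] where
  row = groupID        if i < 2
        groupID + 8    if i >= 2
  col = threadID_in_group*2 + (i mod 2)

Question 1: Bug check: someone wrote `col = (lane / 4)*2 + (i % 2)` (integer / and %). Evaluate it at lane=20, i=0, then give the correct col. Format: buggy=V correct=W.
`(lane / 4)*2 + (i % 2)`[20,0]=>10
L=20=>grp=20>>2=5, tig=20&3=0
[0]=>row 5+0=5  col 0·2+0=0
col: 10 vs 0

buggy=10 correct=0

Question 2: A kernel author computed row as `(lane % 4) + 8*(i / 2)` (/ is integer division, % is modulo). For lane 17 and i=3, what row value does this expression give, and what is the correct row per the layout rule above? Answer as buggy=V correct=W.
buggy=9 correct=12

`(lane % 4) + 8*(i / 2)`[17,3]->9
17: gid=4,tid=1
[3] (4+8,1*2+1) = (12,3)
row: 9 vs 12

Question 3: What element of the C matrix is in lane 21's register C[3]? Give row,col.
13,3

21: g=5,t=1
[3] (5+8,1*2+1) = (13,3)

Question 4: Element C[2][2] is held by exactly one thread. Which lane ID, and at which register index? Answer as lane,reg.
9,0

r:2=>grp=2,rB=0  c:2=>tig=1,lo=0
L=2*4+1=9  i=0*2+0=0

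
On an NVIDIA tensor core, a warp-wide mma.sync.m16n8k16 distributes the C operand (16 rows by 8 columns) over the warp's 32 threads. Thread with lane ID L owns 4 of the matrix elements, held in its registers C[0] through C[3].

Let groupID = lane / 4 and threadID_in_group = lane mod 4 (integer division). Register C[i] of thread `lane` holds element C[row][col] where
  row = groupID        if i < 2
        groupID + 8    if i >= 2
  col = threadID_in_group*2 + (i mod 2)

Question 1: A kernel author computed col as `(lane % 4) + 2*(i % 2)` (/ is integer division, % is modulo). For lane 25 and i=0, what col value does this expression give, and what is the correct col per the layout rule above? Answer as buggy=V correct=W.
buggy=1 correct=2

`(lane % 4) + 2*(i % 2)`[25,0]->1
lane 25->25/4=6, 25 mod 4=1
i=0  r:6+0->6  c:2·1+0->2
col: 1 vs 2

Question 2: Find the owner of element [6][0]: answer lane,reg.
24,0

r=6->g=6,rb=0  c=0->t=0,b0=0
L=6*4+0=24  i=0*2+0=0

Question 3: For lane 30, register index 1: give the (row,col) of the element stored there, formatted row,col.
lane 30: grp=7 (30/4), tig=2 (30%4)
i=1: r=7+0=7, c=2*2+1=5

7,5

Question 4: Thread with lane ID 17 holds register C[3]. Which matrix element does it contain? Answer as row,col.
17: grp=4,tig=1
[3] (4+8,1*2+1) = (12,3)

12,3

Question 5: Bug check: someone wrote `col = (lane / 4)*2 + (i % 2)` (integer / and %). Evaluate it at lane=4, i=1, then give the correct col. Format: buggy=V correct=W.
buggy=3 correct=1

`(lane / 4)*2 + (i % 2)`[4,1]⇒3
lane 4: gr=1 (4/4), th=0 (4%4)
i=1: r=1+0=1, c=0*2+1=1
col: 3 vs 1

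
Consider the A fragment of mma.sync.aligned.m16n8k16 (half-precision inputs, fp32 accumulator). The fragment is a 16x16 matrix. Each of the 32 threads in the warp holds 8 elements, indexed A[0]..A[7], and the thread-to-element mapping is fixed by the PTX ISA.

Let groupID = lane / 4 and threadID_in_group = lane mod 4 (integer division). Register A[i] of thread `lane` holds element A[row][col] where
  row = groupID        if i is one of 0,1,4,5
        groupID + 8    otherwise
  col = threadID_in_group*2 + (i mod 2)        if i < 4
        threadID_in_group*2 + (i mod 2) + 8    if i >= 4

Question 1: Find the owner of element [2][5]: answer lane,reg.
10,1

r: 2->gid=2,r8=0  c: 5->c8=0,tid=2,i&1=1
L=2*4+2=10  i=0*4+0*2+1=1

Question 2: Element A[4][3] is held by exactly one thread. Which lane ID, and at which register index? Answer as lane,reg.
17,1

r=4⇒gr=4,Rb=0  c=3⇒Cb=0,th=1,odd=1
L=4*4+1=17  i=0*4+0*2+1=1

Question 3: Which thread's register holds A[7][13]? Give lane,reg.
r=7⇒gr=7,Rb=0  c=13⇒Cb=1,th=2,odd=1
L=7*4+2=30  i=1*4+0*2+1=5

30,5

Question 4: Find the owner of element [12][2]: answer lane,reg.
r=12->g=4,rb=1  c=2->cb=0,t=1,b0=0
L=4*4+1=17  i=0*4+1*2+0=2

17,2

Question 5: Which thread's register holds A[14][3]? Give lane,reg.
25,3

r=14→G=6,rhi=1  c=3→chi=0,T=1,p=1
L=6*4+1=25  i=0*4+1*2+1=3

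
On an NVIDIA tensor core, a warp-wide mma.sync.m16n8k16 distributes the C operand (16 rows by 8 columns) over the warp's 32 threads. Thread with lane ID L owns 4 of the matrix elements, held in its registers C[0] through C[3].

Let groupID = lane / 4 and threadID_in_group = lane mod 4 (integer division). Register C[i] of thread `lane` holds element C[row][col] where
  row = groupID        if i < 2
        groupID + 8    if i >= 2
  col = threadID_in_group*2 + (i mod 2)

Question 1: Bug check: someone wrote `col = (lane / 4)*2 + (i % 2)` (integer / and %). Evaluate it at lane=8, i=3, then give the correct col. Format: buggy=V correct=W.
`(lane / 4)*2 + (i % 2)`[8,3]→5
lane 8→8/4=2, 8 mod 4=0
i=3  r:2+8→10  c:2·0+1→1
col: 5 vs 1

buggy=5 correct=1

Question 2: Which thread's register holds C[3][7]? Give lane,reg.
r=3→G=3,rhi=0  c=7→T=3,p=1
L=3*4+3=15  i=0*2+1=1

15,1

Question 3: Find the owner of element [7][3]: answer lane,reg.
r:7=>grp=7,rB=0  c:3=>tig=1,lo=1
L=7*4+1=29  i=0*2+1=1

29,1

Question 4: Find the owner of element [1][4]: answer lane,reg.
6,0

r: 1->gid=1,r8=0  c: 4->tid=2,i&1=0
L=1*4+2=6  i=0*2+0=0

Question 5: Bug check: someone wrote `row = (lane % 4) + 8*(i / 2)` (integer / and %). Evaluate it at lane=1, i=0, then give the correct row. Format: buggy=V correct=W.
`(lane % 4) + 8*(i / 2)`[1,0]->1
lane 1->1/4=0, 1 mod 4=1
i=0  r:0+0->0  c:2·1+0->2
row: 1 vs 0

buggy=1 correct=0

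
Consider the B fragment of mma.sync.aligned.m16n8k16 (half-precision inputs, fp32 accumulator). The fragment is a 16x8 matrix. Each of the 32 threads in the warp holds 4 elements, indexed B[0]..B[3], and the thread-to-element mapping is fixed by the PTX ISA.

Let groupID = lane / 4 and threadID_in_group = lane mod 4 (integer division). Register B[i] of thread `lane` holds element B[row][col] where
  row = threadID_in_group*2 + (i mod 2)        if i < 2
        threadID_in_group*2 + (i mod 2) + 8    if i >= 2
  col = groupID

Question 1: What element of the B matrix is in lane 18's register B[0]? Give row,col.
lane 18->18/4=4, 18 mod 4=2
i=0  r:2·2+0+0->4  c:4

4,4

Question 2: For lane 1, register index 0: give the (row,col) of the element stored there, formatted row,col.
lane 1->1/4=0, 1 mod 4=1
i=0  r:2·1+0+0->2  c:0

2,0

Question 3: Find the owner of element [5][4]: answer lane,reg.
c=4→G=4  r=5→rhi=0,T=2,p=1
L=4*4+2=18  i=0*2+1=1

18,1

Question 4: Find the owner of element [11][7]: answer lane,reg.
c=7⇒gr=7  r=11⇒Rb=1,th=1,odd=1
L=7*4+1=29  i=1*2+1=3

29,3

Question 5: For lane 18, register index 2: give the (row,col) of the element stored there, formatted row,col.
12,4

L=18⇒gr=18>>2=4, th=18&3=2
[2]⇒row 2·2+0+8=12  col gr=4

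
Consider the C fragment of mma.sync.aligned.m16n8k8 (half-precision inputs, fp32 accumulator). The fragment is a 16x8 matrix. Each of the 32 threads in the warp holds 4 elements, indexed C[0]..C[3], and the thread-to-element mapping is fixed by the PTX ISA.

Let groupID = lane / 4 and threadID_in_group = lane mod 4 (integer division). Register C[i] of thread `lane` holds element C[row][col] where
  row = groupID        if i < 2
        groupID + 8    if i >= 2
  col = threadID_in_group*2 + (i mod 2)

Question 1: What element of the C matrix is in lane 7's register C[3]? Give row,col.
lane 7->7/4=1, 7 mod 4=3
i=3  r:1+8->9  c:2·3+1->7

9,7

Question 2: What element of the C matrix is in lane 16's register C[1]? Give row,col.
4,1

L=16→G=16>>2=4, T=16&3=0
[1]→row 4+0=4  col 0·2+1=1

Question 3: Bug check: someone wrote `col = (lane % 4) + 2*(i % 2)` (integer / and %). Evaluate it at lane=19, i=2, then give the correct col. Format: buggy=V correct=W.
buggy=3 correct=6

`(lane % 4) + 2*(i % 2)`[19,2]->3
19: gid=4,tid=3
[2] (4+8,3*2+0) = (12,6)
col: 3 vs 6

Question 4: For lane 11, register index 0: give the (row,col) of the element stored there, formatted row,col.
lane 11⇒11/4=2, 11 mod 4=3
i=0  r:2+0⇒2  c:2·3+0⇒6

2,6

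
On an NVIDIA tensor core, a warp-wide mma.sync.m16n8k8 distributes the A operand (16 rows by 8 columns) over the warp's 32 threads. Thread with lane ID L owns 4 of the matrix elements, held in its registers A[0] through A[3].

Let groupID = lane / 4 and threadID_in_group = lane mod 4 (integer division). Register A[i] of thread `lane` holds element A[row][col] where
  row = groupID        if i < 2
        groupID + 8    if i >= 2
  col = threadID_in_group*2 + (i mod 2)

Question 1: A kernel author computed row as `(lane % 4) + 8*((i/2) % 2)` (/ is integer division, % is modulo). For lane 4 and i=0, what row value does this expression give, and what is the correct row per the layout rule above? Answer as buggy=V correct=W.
`(lane % 4) + 8*((i/2) % 2)`[4,0]->0
lane 4: gid=1 (4/4), tid=0 (4%4)
i=0: r=1+0=1, c=0*2+0=0
row: 0 vs 1

buggy=0 correct=1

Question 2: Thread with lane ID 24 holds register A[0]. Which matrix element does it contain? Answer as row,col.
lane 24: G=6 (24/4), T=0 (24%4)
i=0: r=6+0=6, c=0*2+0=0

6,0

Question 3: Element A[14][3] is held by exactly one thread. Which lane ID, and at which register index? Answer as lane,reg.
25,3

r:14=>grp=6,rB=1  c:3=>tig=1,lo=1
L=6*4+1=25  i=1*2+1=3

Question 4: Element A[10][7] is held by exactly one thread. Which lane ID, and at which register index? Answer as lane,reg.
r=10→G=2,rhi=1  c=7→T=3,p=1
L=2*4+3=11  i=1*2+1=3

11,3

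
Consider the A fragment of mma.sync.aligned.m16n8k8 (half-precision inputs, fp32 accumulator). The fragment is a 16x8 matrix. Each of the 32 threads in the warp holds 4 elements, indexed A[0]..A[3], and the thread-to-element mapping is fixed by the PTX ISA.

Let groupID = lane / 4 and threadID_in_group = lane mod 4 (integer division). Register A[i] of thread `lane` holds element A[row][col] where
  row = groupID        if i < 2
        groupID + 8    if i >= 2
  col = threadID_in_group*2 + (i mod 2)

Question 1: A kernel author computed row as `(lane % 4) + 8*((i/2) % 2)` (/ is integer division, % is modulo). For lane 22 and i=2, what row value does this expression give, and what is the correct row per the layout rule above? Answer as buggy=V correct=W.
buggy=10 correct=13

`(lane % 4) + 8*((i/2) % 2)`[22,2]->10
lane 22: g=5 (22/4), t=2 (22%4)
i=2: r=5+8=13, c=2*2+0=4
row: 10 vs 13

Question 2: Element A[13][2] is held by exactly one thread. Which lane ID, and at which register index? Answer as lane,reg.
r=13→G=5,rhi=1  c=2→T=1,p=0
L=5*4+1=21  i=1*2+0=2

21,2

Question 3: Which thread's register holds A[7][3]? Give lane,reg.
r=7⇒gr=7,Rb=0  c=3⇒th=1,odd=1
L=7*4+1=29  i=0*2+1=1

29,1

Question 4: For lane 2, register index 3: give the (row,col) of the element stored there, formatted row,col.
8,5

2: grp=0,tig=2
[3] (0+8,2*2+1) = (8,5)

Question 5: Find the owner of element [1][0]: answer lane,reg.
r: 1->gid=1,r8=0  c: 0->tid=0,i&1=0
L=1*4+0=4  i=0*2+0=0

4,0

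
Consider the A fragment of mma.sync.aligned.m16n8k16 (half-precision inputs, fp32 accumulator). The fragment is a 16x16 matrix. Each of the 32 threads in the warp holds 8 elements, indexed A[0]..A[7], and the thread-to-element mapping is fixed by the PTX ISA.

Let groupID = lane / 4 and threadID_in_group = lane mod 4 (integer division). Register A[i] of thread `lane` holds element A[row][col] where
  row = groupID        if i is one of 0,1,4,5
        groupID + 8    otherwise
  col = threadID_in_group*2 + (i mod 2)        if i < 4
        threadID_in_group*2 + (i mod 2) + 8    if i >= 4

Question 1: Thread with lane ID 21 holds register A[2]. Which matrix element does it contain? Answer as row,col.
13,2

L=21->g=21>>2=5, t=21&3=1
[2]->row 5+8=13  col 1·2+0+0=2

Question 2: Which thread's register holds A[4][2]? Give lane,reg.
17,0

r:4=>grp=4,rB=0  c:2=>cB=0,tig=1,lo=0
L=4*4+1=17  i=0*4+0*2+0=0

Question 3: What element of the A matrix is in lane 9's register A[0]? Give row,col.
2,2

lane 9: gr=2 (9/4), th=1 (9%4)
i=0: r=2+0=2, c=1*2+0+0=2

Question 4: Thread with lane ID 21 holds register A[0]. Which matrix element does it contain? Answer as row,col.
5,2

21: G=5,T=1
[0] (5+0,1*2+0+0) = (5,2)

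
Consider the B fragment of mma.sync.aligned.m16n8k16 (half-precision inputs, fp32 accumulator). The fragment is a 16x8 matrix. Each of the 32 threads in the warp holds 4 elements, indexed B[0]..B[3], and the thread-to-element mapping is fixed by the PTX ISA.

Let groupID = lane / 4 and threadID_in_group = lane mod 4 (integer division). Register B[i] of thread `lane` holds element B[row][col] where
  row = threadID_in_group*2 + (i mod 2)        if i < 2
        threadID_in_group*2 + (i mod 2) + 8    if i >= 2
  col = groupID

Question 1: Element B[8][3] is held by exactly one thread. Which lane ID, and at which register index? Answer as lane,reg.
c: 3->gid=3  r: 8->r8=1,tid=0,i&1=0
L=3*4+0=12  i=1*2+0=2

12,2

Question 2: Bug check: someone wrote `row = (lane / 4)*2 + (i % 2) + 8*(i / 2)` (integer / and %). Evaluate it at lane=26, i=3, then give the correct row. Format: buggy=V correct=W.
buggy=21 correct=13

`(lane / 4)*2 + (i % 2) + 8*(i / 2)`[26,3]⇒21
lane 26: gr=6 (26/4), th=2 (26%4)
i=3: r=2*2+1+8=13, c=gr=6
row: 21 vs 13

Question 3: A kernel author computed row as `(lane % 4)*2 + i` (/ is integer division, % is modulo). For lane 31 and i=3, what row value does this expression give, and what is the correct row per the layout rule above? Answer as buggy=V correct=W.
`(lane % 4)*2 + i`[31,3]→9
31: G=7,T=3
[3] (3*2+1+8,7) = (15,7)
row: 9 vs 15

buggy=9 correct=15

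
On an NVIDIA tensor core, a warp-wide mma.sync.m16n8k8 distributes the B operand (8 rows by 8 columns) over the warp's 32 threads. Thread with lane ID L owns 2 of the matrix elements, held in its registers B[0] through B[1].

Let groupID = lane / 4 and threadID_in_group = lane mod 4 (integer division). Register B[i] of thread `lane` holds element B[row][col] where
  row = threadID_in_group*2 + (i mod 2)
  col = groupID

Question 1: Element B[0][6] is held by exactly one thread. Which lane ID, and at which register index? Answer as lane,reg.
c=6->g=6  r=0->t=0,b0=0
L=6*4+0=24  i=0=0

24,0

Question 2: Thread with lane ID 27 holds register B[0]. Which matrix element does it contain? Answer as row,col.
lane 27⇒27/4=6, 27 mod 4=3
i=0  r:2·3+0⇒6  c:6

6,6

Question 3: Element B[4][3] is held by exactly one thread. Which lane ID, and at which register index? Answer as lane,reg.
c=3⇒gr=3  r=4⇒th=2,odd=0
L=3*4+2=14  i=0=0

14,0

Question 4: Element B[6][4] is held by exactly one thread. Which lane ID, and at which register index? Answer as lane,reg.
c=4->g=4  r=6->t=3,b0=0
L=4*4+3=19  i=0=0

19,0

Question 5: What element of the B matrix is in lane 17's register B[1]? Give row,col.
3,4

lane 17: gr=4 (17/4), th=1 (17%4)
i=1: r=1*2+1=3, c=gr=4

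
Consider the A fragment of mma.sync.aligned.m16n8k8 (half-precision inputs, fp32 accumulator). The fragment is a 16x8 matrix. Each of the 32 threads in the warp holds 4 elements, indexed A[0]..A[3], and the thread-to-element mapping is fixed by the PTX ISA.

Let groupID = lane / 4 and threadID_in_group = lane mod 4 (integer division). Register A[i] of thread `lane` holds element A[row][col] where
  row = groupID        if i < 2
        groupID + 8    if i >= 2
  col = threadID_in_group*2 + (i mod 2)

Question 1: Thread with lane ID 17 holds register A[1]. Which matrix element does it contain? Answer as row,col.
lane 17: G=4 (17/4), T=1 (17%4)
i=1: r=4+0=4, c=1*2+1=3

4,3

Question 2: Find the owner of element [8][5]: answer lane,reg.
2,3

r: 8->gid=0,r8=1  c: 5->tid=2,i&1=1
L=0*4+2=2  i=1*2+1=3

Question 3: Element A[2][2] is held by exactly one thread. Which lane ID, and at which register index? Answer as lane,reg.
r=2⇒gr=2,Rb=0  c=2⇒th=1,odd=0
L=2*4+1=9  i=0*2+0=0

9,0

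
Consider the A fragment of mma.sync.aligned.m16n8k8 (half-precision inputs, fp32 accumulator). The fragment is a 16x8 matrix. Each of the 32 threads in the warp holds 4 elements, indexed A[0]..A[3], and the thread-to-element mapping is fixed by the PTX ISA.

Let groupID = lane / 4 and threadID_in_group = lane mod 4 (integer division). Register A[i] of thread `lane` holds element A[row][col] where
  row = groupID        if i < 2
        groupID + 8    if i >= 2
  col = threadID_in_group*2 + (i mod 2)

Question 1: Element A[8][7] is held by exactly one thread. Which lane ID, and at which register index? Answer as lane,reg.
3,3

r=8->g=0,rb=1  c=7->t=3,b0=1
L=0*4+3=3  i=1*2+1=3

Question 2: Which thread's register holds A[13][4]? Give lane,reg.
22,2

r:13=>grp=5,rB=1  c:4=>tig=2,lo=0
L=5*4+2=22  i=1*2+0=2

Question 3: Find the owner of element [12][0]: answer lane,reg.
16,2

r=12→G=4,rhi=1  c=0→T=0,p=0
L=4*4+0=16  i=1*2+0=2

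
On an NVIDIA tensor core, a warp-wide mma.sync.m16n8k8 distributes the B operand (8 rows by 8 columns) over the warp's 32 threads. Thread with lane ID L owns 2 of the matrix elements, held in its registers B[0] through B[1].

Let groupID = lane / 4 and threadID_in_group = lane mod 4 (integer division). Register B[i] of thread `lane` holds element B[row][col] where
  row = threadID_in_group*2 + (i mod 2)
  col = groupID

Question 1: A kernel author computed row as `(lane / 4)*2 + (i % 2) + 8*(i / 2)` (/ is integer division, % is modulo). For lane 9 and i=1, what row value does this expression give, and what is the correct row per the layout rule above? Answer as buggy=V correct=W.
`(lane / 4)*2 + (i % 2) + 8*(i / 2)`[9,1]=>5
lane 9=>9/4=2, 9 mod 4=1
i=1  r:2·1+1=>3  c:2
row: 5 vs 3

buggy=5 correct=3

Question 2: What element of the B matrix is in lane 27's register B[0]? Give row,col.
lane 27->27/4=6, 27 mod 4=3
i=0  r:2·3+0->6  c:6

6,6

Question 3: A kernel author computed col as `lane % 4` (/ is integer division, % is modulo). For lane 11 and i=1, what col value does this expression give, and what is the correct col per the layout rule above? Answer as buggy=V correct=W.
buggy=3 correct=2

`lane % 4`[11,1]⇒3
lane 11⇒11/4=2, 11 mod 4=3
i=1  r:2·3+1⇒7  c:2
col: 3 vs 2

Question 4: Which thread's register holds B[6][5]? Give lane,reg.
23,0

c:5=>grp=5  r:6=>tig=3,lo=0
L=5*4+3=23  i=0=0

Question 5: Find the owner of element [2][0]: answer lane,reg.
c: 0->gid=0  r: 2->tid=1,i&1=0
L=0*4+1=1  i=0=0

1,0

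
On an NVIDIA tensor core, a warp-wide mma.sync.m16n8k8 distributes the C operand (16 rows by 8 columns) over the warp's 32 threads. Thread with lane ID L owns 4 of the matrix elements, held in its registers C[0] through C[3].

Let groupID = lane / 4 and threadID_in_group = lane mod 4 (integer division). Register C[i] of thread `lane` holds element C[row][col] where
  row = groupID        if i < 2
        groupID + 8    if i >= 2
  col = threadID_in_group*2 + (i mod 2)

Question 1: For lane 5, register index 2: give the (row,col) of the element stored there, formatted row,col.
9,2

lane 5->5/4=1, 5 mod 4=1
i=2  r:1+8->9  c:2·1+0->2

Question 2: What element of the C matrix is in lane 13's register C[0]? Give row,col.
13: grp=3,tig=1
[0] (3+0,1*2+0) = (3,2)

3,2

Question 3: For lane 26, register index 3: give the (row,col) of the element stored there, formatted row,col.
14,5

L=26⇒gr=26>>2=6, th=26&3=2
[3]⇒row 6+8=14  col 2·2+1=5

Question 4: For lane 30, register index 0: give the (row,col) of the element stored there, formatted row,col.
lane 30: gr=7 (30/4), th=2 (30%4)
i=0: r=7+0=7, c=2*2+0=4

7,4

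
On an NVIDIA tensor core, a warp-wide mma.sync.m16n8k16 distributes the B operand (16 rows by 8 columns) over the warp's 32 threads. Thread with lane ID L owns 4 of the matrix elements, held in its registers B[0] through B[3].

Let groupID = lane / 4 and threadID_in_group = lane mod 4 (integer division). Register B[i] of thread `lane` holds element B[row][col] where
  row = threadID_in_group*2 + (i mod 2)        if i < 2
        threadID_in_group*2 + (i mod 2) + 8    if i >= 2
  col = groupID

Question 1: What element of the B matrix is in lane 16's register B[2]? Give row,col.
8,4

L=16->g=16>>2=4, t=16&3=0
[2]->row 0·2+0+8=8  col g=4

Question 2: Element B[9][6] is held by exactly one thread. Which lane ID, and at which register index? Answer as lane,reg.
24,3

c:6=>grp=6  r:9=>rB=1,tig=0,lo=1
L=6*4+0=24  i=1*2+1=3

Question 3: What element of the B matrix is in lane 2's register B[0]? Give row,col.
lane 2=>2/4=0, 2 mod 4=2
i=0  r:2·2+0+0=>4  c:0

4,0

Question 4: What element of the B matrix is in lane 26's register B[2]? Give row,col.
lane 26: g=6 (26/4), t=2 (26%4)
i=2: r=2*2+0+8=12, c=g=6

12,6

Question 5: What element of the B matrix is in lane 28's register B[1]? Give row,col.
1,7

28: gid=7,tid=0
[1] (0*2+1+0,7) = (1,7)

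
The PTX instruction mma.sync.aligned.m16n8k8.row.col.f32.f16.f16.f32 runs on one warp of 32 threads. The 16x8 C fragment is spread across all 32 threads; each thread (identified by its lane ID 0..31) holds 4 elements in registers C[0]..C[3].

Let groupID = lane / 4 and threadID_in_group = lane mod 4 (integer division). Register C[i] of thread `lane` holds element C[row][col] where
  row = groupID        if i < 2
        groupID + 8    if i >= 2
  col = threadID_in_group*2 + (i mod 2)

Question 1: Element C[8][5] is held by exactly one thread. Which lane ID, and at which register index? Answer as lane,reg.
r: 8->gid=0,r8=1  c: 5->tid=2,i&1=1
L=0*4+2=2  i=1*2+1=3

2,3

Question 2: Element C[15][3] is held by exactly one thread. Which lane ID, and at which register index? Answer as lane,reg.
r: 15->gid=7,r8=1  c: 3->tid=1,i&1=1
L=7*4+1=29  i=1*2+1=3

29,3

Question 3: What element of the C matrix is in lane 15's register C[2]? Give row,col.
11,6

15: gr=3,th=3
[2] (3+8,3*2+0) = (11,6)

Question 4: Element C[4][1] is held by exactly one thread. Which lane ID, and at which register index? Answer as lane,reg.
r=4→G=4,rhi=0  c=1→T=0,p=1
L=4*4+0=16  i=0*2+1=1

16,1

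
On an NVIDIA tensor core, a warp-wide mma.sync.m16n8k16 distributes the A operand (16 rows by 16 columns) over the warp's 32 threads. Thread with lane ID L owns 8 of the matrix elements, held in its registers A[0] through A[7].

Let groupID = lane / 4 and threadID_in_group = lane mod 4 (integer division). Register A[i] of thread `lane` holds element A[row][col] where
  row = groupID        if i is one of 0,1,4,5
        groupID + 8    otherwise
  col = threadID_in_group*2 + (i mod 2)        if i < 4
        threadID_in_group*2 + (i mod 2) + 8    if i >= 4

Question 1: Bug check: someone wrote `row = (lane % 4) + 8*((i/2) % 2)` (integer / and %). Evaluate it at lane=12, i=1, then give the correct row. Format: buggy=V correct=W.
buggy=0 correct=3

`(lane % 4) + 8*((i/2) % 2)`[12,1]=>0
lane 12=>12/4=3, 12 mod 4=0
i=1  r:3+0=>3  c:2·0+1+0=>1
row: 0 vs 3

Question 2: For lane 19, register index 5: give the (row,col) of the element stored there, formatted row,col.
lane 19: gid=4 (19/4), tid=3 (19%4)
i=5: r=4+0=4, c=3*2+1+8=15

4,15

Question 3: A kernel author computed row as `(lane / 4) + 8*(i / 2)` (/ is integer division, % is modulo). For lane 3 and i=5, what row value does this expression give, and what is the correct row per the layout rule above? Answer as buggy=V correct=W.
`(lane / 4) + 8*(i / 2)`[3,5]=>16
lane 3=>3/4=0, 3 mod 4=3
i=5  r:0+0=>0  c:2·3+1+8=>15
row: 16 vs 0

buggy=16 correct=0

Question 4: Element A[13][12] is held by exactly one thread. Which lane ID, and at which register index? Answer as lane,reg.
r: 13->gid=5,r8=1  c: 12->c8=1,tid=2,i&1=0
L=5*4+2=22  i=1*4+1*2+0=6

22,6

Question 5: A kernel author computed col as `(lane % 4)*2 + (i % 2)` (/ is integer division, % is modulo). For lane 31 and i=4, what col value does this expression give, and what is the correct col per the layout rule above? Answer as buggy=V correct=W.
`(lane % 4)*2 + (i % 2)`[31,4]->6
lane 31->31/4=7, 31 mod 4=3
i=4  r:7+0->7  c:2·3+0+8->14
col: 6 vs 14

buggy=6 correct=14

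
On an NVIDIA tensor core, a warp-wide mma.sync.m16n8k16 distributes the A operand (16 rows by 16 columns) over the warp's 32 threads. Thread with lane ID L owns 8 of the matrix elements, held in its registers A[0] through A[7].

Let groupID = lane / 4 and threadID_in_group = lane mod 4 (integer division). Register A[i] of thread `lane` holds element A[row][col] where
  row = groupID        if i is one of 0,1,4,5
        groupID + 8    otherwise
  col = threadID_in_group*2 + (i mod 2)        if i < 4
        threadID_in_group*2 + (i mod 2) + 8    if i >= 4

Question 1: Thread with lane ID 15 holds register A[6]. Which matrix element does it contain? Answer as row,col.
11,14

lane 15: G=3 (15/4), T=3 (15%4)
i=6: r=3+8=11, c=3*2+0+8=14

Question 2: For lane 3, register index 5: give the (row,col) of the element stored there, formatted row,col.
lane 3: gr=0 (3/4), th=3 (3%4)
i=5: r=0+0=0, c=3*2+1+8=15

0,15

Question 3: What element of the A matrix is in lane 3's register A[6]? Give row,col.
8,14

3: G=0,T=3
[6] (0+8,3*2+0+8) = (8,14)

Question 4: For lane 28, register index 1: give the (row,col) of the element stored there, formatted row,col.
28: G=7,T=0
[1] (7+0,0*2+1+0) = (7,1)

7,1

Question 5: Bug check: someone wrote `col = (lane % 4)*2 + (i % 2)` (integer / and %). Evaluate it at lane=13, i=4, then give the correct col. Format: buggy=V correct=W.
`(lane % 4)*2 + (i % 2)`[13,4]=>2
13: grp=3,tig=1
[4] (3+0,1*2+0+8) = (3,10)
col: 2 vs 10

buggy=2 correct=10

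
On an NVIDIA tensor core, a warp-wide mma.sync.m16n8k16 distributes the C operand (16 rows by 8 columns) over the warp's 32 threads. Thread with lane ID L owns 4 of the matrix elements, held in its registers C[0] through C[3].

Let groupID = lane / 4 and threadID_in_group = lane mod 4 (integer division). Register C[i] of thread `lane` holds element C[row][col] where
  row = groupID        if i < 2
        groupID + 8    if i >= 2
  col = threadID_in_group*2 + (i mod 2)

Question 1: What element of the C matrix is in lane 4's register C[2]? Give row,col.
L=4⇒gr=4>>2=1, th=4&3=0
[2]⇒row 1+8=9  col 0·2+0=0

9,0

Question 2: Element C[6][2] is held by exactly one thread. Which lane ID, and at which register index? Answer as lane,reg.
r=6→G=6,rhi=0  c=2→T=1,p=0
L=6*4+1=25  i=0*2+0=0

25,0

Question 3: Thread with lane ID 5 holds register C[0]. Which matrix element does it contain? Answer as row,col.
lane 5=>5/4=1, 5 mod 4=1
i=0  r:1+0=>1  c:2·1+0=>2

1,2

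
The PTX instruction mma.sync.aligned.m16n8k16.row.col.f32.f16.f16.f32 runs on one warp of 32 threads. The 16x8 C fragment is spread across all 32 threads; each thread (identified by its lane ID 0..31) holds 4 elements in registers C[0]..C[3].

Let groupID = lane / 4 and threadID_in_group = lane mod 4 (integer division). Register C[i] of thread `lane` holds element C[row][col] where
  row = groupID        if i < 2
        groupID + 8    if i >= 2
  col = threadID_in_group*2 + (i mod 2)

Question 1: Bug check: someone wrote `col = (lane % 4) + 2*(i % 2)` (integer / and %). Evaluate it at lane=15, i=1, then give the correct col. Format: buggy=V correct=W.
`(lane % 4) + 2*(i % 2)`[15,1]->5
lane 15->15/4=3, 15 mod 4=3
i=1  r:3+0->3  c:2·3+1->7
col: 5 vs 7

buggy=5 correct=7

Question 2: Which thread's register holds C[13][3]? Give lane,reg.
r=13->g=5,rb=1  c=3->t=1,b0=1
L=5*4+1=21  i=1*2+1=3

21,3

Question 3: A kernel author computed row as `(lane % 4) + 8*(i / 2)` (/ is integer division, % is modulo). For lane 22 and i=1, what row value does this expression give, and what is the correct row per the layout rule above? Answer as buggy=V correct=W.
buggy=2 correct=5

`(lane % 4) + 8*(i / 2)`[22,1]->2
lane 22: gid=5 (22/4), tid=2 (22%4)
i=1: r=5+0=5, c=2*2+1=5
row: 2 vs 5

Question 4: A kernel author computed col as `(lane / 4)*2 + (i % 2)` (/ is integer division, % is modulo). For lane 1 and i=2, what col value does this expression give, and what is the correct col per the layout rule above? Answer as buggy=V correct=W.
`(lane / 4)*2 + (i % 2)`[1,2]⇒0
1: gr=0,th=1
[2] (0+8,1*2+0) = (8,2)
col: 0 vs 2

buggy=0 correct=2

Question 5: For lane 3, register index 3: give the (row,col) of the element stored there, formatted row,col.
8,7

L=3->g=3>>2=0, t=3&3=3
[3]->row 0+8=8  col 3·2+1=7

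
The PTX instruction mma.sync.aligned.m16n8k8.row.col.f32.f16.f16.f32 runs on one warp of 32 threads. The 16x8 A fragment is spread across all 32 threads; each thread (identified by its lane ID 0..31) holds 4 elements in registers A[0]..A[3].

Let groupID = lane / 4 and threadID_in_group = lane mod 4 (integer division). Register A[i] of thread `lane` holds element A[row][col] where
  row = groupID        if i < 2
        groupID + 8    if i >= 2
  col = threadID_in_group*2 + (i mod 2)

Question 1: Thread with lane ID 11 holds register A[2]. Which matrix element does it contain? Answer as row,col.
lane 11: g=2 (11/4), t=3 (11%4)
i=2: r=2+8=10, c=3*2+0=6

10,6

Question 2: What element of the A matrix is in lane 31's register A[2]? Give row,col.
15,6

31: g=7,t=3
[2] (7+8,3*2+0) = (15,6)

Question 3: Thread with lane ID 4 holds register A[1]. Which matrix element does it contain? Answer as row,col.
lane 4: gid=1 (4/4), tid=0 (4%4)
i=1: r=1+0=1, c=0*2+1=1

1,1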